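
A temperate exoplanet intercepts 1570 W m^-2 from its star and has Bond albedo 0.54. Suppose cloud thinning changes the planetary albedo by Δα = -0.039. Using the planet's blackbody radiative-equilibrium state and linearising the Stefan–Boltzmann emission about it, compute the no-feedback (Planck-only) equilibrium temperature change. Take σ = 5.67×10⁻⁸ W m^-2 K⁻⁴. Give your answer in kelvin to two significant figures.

5.0 K

The baseline emission temperature is T_e = 237.5 K.
TOA radiative forcing: ΔF = −S·Δα/4 = −1570·(-0.039)/4 = 15.31 W m^-2.
Linearising σT⁴ gives d(σT⁴)/dT = 4σT_e³ = 3.040 W m^-2 per K.
So ΔT₀ = 15.31/3.040 = 5.04 K.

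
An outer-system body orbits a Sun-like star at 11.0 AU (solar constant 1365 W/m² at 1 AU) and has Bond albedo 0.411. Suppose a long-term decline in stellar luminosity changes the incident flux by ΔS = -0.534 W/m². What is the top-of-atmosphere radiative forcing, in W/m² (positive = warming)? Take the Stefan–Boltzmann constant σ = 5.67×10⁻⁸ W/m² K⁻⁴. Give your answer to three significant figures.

Irradiance scales as 1/d², so S = 1365 W/m² × (1/11.0)² = 11.28 W/m².
TOA radiative forcing: ΔF = (1−α)ΔS/4 = 0.589·(-0.534)/4 = -0.07863 W/m².

-0.0786 W/m²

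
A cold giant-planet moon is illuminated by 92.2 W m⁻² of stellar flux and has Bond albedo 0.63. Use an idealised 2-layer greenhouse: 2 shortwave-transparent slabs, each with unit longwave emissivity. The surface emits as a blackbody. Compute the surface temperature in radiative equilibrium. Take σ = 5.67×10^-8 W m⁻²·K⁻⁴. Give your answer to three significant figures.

146 kelvin

Top-of-atmosphere balance: σT_e⁴ = S(1−α)/4 = 8.528 W m⁻² → T_e = 110.7 K.
Layer-by-layer balance gives σT_s⁴ = (N+1)σT_e⁴, so T_s = 3^¼·110.7 = 145.7 K.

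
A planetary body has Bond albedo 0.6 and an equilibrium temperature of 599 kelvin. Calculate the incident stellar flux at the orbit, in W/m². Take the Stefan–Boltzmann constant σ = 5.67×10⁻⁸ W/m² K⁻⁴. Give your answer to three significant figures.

73000 W/m²

Invert the energy balance for S: S = 4σT⁴/(1−α).
The emitted flux is σT⁴ = 7299 W/m².
So S = 4×7299/(1−0.6) = 72990 W/m².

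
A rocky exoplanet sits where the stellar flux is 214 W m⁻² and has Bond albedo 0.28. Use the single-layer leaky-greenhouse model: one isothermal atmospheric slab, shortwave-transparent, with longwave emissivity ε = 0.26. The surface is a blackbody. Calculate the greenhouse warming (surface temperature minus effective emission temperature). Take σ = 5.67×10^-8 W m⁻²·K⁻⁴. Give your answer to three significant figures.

5.72 kelvin

The planet radiates to space at T_e = [S(1−α)/(4σ)]^(1/4) = 161.4 K.
Surface balance with a leaky layer gives σT_s⁴ = σT_e⁴·2/(2−ε), so T_s = T_e·[2/(2−0.26)]^(1/4) = 167.2 K.
T_s − T_e = 167.2 − 161.4 = 5.720 K.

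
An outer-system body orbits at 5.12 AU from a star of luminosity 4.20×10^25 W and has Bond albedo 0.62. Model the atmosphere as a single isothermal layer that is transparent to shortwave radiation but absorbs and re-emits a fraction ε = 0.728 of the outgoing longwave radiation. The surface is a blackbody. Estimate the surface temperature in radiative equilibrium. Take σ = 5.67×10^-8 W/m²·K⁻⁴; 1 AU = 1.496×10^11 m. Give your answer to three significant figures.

d = 5.12 × 1.496×10^11 m = 7.660×10^11 m.
Flux at the orbit: S = L/(4πd²) = 4.20×10^25/(4π·(7.66×10^11)²) = 5.697 W/m².
The planet radiates to space at T_e = [S(1−α)/(4σ)]^(1/4) = 55.58 K.
The surface balance (absorbed SW + ε·downward IR = σT_s⁴) with T_a⁴ = T_s⁴/2 reduces to T_s = T_e·[2/(2−ε)]^¼ = 62.24 K.

62.2 kelvin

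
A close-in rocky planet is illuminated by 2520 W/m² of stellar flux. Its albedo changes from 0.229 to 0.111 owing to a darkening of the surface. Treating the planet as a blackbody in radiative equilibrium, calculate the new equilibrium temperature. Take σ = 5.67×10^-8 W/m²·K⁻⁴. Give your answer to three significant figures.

New equilibrium: T₂ = [(1−0.111)·2520/(4σ)]^(1/4) = 315.3 K.

315 K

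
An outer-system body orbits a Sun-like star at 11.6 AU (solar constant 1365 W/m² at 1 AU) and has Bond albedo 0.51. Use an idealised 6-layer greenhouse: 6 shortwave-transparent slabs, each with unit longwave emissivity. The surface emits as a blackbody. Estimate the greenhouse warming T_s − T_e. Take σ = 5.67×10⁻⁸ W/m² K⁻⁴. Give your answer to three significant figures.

42.9 kelvin

Irradiance scales as 1/d², so S = 1365 W/m² × (1/11.6)² = 10.14 W/m².
The effective emission temperature is T_e = [S(1−α)/(4σ)]^¼ = 68.42 K.
T_s = (N+1)^(1/4)·T_e = 111.3 K.
So the greenhouse effect raises the surface by 111.3 − 68.42 = 42.87 K.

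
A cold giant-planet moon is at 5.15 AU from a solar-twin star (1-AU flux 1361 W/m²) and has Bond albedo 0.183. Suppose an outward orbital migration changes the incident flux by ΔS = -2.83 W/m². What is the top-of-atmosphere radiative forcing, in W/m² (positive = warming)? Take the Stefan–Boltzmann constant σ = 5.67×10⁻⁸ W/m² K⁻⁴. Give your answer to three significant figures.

Irradiance scales as 1/d², so S = 1361 W/m² × (1/5.15)² = 51.31 W/m².
Only a fraction (1−α) is absorbed and it's spread over 4πR², so ΔF = (1−α)ΔS/4 = -0.5780 W/m².

-0.578 W/m²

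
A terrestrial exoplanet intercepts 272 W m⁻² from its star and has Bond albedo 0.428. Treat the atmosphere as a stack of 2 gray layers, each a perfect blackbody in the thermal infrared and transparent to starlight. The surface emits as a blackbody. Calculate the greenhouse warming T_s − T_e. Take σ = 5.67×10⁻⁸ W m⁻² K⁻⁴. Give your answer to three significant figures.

OLR = S(1−α)/4 = 38.90 W m⁻²; the top layer radiates at T_e = 161.8 K.
T_s = (N+1)^(1/4)·T_e = 213.0 K.
Warming: T_s − T_e = 51.15 K.

51.2 K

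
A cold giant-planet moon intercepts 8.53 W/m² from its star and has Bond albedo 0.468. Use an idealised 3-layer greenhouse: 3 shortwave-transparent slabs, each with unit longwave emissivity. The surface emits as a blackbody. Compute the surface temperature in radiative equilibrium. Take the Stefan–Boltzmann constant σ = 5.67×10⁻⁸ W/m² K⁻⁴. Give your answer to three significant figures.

The effective emission temperature is T_e = [S(1−α)/(4σ)]^¼ = 66.88 K.
With N = 3 opaque layers, T_s = (N+1)^(1/4)·T_e = 4^(1/4)·66.88 = 94.58 K.

94.6 K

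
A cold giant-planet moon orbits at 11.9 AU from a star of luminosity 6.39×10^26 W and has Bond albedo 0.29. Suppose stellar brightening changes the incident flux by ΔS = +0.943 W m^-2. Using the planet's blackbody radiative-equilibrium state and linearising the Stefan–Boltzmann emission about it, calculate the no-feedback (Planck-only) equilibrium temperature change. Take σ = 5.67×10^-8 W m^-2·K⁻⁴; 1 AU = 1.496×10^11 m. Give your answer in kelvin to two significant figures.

1.2 K

d = 11.9 × 1.496×10^11 m = 1.780×10^12 m.
S = L/(4πd²) = 16.04 W m^-2.
The baseline emission temperature is T_e = 84.19 K.
TOA radiative forcing: ΔF = (1−α)ΔS/4 = 0.71·(+0.943)/4 = 0.1674 W m^-2.
Planck response: λ_P = 4σT_e³ = 4·5.67×10⁻⁸·(84.19)³ = 0.1353 W m^-2/K.
Hence the no-feedback warming is ΔF/(4σT_e³) = 1.24 K.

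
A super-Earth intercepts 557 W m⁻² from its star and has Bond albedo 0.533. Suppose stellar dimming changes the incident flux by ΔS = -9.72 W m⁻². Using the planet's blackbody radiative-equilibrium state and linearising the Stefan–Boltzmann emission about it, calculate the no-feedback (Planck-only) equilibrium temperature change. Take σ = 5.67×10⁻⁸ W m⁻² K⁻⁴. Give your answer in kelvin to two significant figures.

-0.80 kelvin

Reference equilibrium: T_e = [S(1−α)/(4σ)]^(1/4) = 184.0 K.
ΔF = Δ[S(1−α)]/4 = (1−0.533)·-9.72/4 = -1.135 W m⁻².
Planck response: λ_P = 4σT_e³ = 4·5.67×10⁻⁸·(184.0)³ = 1.413 W m⁻²/K.
So ΔT₀ = -1.135/1.413 = -0.803 K.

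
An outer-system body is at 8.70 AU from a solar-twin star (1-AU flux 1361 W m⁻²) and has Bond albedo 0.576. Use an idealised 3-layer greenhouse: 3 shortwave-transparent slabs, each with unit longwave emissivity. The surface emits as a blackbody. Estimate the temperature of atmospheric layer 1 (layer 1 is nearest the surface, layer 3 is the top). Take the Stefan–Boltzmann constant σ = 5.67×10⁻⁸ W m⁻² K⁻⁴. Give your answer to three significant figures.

Irradiance scales as 1/d², so S = 1361 W m⁻² × (1/8.70)² = 17.98 W m⁻².
OLR = S(1−α)/4 = 1.906 W m⁻²; the top layer radiates at T_e = 76.14 K.
Each opaque layer satisfies 2T_j⁴ = T_{j−1}⁴ + T_{j+1}⁴, giving T_k⁴ = (N+1−k)T_e⁴.
T_1 = (3)^(1/4)·76.14 = 100.2 K.

100 kelvin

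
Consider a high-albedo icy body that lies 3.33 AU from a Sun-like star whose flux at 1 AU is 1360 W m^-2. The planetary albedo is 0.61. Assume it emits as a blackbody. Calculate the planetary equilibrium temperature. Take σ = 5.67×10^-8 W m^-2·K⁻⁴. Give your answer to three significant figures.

121 K

Irradiance scales as 1/d², so S = 1360 W m^-2 × (1/3.33)² = 122.6 W m^-2.
Absorbed flux (global mean): S(1−α)/4 = 122.6·0.39/4 = 11.96 W m^-2.
Set σT⁴ = 11.96 → T = (11.96/σ)^(1/4) = 120.5 K.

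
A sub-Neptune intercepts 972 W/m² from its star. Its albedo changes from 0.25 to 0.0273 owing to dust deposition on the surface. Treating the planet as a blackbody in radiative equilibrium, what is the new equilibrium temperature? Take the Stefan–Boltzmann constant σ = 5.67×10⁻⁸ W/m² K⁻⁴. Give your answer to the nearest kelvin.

With the new albedo, S(1−α₂)/4 = 236.4 W/m², so T₂ = 254.1 K.

254 K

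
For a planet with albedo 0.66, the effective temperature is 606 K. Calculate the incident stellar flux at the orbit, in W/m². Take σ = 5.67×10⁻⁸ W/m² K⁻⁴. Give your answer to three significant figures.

From S(1−α)/4 = σT⁴: S = 4σT⁴/(1−α).
The emitted flux is σT⁴ = 7647 W/m².
S = 4·7647/0.34 = 89960 W/m².

90000 W/m²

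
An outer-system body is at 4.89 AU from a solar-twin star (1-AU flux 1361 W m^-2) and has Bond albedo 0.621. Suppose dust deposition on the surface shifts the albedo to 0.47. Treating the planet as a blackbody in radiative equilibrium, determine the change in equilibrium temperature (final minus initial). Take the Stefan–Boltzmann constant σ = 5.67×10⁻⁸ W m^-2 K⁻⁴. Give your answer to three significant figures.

Irradiance scales as 1/d², so S = 1361 W m^-2 × (1/4.89)² = 56.92 W m^-2.
Before: T₁ = [56.92·0.379/(4σ)]^(1/4) = 98.76 K.
Final:   T₂ = [S(1−0.47)/(4σ)]^(1/4) = 107.4 K.
ΔT = T₂ − T₁ = 8.636 K.

8.64 kelvin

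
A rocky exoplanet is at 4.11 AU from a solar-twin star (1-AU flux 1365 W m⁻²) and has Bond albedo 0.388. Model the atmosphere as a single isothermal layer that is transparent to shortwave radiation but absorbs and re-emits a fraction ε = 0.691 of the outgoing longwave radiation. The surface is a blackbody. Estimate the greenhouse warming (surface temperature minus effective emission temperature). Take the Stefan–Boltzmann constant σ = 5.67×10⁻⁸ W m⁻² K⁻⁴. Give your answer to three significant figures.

13.6 K

By the inverse-square law, S = 1365/4.11² = 80.81 W m⁻².
The planet radiates to space at T_e = [S(1−α)/(4σ)]^(1/4) = 121.5 K.
The surface balance (absorbed SW + ε·downward IR = σT_s⁴) with T_a⁴ = T_s⁴/2 reduces to T_s = T_e·[2/(2−ε)]^¼ = 135.1 K.
The atmosphere warms the surface by 13.58 K.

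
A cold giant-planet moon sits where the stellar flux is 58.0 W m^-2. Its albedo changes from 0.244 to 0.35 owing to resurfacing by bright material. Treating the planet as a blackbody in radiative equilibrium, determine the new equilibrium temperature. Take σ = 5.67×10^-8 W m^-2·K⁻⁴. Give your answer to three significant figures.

114 K

New equilibrium: T₂ = [(1−0.35)·58.00/(4σ)]^(1/4) = 113.5 K.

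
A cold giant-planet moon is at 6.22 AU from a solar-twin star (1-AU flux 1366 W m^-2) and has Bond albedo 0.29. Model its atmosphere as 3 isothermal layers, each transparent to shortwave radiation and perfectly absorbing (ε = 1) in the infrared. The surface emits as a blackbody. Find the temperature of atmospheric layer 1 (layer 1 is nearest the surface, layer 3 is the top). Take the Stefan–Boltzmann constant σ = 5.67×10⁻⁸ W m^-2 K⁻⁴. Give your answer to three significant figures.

By the inverse-square law, S = 1366/6.22² = 35.31 W m^-2.
OLR = S(1−α)/4 = 6.267 W m^-2; the top layer radiates at T_e = 102.5 K.
In the N-layer model, layer k (counted from the surface) has T_k = (N+1−k)^(1/4)·T_e.
T_1 = (3)^(1/4)·102.5 = 134.9 K.

135 kelvin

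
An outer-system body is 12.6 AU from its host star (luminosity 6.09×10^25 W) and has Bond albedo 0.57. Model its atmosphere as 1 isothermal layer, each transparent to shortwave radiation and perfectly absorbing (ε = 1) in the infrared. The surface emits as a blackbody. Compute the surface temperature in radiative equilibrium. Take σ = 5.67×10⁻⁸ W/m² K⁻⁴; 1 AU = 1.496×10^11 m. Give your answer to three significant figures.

47.7 K

Orbital distance: d = 12.6 AU = 1.885×10^12 m.
Spreading L over a sphere of radius d: S = 6.09×10^25/(4π·1.88×10^12²) = 1.364 W/m².
OLR = S(1−α)/4 = 0.1466 W/m²; the top layer radiates at T_e = 40.10 K.
With N = 1 opaque layers, T_s = (N+1)^(1/4)·T_e = 2^(1/4)·40.10 = 47.69 K.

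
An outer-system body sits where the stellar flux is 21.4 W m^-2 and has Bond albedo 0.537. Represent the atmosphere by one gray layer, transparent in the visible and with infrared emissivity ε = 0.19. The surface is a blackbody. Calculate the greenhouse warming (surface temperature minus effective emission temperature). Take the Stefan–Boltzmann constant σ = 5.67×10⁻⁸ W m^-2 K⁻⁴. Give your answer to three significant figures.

The planet radiates to space at T_e = [S(1−α)/(4σ)]^(1/4) = 81.30 K.
For a single slab of emissivity ε, T_s⁴ = 2T_e⁴/(2−ε); thus T_s = 81.30·(1.105)^(1/4) = 83.35 K.
Greenhouse warming: T_s − T_e = 2.054 K.

2.05 kelvin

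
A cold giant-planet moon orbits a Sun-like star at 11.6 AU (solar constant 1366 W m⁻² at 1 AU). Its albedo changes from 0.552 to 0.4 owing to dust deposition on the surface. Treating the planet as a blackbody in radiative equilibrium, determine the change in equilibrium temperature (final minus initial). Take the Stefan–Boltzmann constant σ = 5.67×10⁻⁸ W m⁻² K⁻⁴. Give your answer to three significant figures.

5.07 K

Flux at the orbit: S = 1366/(11.6)² = 10.15 W m⁻².
With α = 0.552, T₁ = 66.92 K.
Final:   T₂ = [S(1−0.4)/(4σ)]^(1/4) = 71.99 K.
ΔT = T₂ − T₁ = 5.070 K.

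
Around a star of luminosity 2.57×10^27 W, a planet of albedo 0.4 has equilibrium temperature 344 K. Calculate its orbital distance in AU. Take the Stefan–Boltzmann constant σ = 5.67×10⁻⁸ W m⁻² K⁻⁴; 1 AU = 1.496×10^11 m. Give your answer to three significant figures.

Energy balance gives S = 4σT⁴/(1−α) = 5293 W m⁻².
Then d = [L/(4πS)]^(1/2) = 1.966×10^11 m, i.e. 1.314 AU.

1.31 AU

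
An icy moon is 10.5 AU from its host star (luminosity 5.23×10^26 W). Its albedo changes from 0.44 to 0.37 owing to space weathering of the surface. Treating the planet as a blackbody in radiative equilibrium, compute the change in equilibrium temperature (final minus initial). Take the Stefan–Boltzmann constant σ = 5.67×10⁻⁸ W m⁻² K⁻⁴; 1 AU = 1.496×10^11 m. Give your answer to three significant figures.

Orbital distance: d = 10.5 AU = 1.571×10^12 m.
Spreading L over a sphere of radius d: S = 5.23×10^26/(4π·1.57×10^12²) = 16.87 W m⁻².
With α = 0.44, T₁ = 80.33 K.
With α = 0.37, T₂ = 82.73 K.
ΔT = T₂ − T₁ = 2.401 K.

2.40 K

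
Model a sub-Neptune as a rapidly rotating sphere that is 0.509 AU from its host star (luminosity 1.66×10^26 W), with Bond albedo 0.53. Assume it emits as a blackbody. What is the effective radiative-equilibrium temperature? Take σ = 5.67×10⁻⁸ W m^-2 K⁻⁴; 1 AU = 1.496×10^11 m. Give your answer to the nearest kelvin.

262 K

Orbital distance: d = 0.509 AU = 7.615×10^10 m.
S = L/(4πd²) = 2278 W m^-2.
Averaging over the sphere, the absorbed flux is S(1−α)/4 = 267.7 W m^-2.
Balancing against σT⁴: T = (267.7/5.67×10⁻⁸)^(1/4) = 262.1 K.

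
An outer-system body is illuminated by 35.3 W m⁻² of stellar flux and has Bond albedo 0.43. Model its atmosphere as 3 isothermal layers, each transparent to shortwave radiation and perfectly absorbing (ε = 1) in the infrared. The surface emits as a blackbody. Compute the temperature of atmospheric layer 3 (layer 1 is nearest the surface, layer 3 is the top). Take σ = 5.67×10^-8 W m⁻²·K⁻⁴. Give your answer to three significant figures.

97.1 kelvin

The effective emission temperature is T_e = [S(1−α)/(4σ)]^¼ = 97.05 K.
Each opaque layer satisfies 2T_j⁴ = T_{j−1}⁴ + T_{j+1}⁴, giving T_k⁴ = (N+1−k)T_e⁴.
T_3 = (1)^(1/4)·97.05 = 97.05 K.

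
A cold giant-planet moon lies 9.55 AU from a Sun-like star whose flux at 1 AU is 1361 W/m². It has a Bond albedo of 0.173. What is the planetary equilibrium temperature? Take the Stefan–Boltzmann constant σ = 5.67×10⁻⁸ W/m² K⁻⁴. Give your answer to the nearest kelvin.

Flux at the orbit: S = 1361/(9.55)² = 14.92 W/m².
The planet absorbs (1−α)S over its disc πR² and re-emits over 4πR², so the mean absorbed flux is (1−0.173)·14.92/4 = 3.085 W/m².
Set σT⁴ = 3.085 → T = (3.085/σ)^(1/4) = 85.89 K.

86 K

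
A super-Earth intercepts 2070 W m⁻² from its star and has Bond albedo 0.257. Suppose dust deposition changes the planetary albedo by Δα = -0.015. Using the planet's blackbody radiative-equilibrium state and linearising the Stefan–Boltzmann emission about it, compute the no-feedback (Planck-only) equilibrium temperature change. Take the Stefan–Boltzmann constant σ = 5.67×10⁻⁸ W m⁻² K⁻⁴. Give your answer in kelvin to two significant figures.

Reference equilibrium: T_e = [S(1−α)/(4σ)]^(1/4) = 287.0 K.
ΔF = −(S/4)Δα = −(2070/4)×(-0.015) = 7.762 W m⁻².
The Planck feedback parameter is 4σT_e³ = 5.360 W m⁻²/K.
Hence the no-feedback warming is ΔF/(4σT_e³) = 1.45 K.

1.4 K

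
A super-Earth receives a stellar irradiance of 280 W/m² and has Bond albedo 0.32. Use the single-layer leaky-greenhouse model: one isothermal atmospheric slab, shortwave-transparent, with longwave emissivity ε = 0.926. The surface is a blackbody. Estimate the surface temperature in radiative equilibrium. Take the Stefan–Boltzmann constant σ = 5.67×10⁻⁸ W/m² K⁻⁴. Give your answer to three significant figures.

199 kelvin

Effective emission temperature (TOA balance): σT_e⁴ = S(1−α)/4 = 47.60 W/m² → T_e = 170.2 K.
Surface balance with a leaky layer gives σT_s⁴ = σT_e⁴·2/(2−ε), so T_s = T_e·[2/(2−0.926)]^(1/4) = 198.8 K.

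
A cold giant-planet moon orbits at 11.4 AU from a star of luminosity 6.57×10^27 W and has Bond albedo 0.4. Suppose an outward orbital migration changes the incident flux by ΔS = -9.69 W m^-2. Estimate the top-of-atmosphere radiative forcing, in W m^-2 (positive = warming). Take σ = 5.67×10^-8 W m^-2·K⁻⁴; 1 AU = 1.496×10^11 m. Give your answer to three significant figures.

-1.45 W m^-2

d = 11.4 × 1.496×10^11 m = 1.705×10^12 m.
Flux at the orbit: S = L/(4πd²) = 6.57×10^27/(4π·(1.71×10^12)²) = 179.8 W m^-2.
TOA radiative forcing: ΔF = (1−α)ΔS/4 = 0.6·(-9.69)/4 = -1.453 W m^-2.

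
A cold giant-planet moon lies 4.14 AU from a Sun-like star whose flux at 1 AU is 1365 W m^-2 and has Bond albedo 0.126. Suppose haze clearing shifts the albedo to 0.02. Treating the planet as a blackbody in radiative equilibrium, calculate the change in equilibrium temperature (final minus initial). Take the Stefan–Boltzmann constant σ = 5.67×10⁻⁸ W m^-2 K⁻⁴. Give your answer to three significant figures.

Flux at the orbit: S = 1365/(4.14)² = 79.64 W m^-2.
Before: T₁ = [79.64·0.874/(4σ)]^(1/4) = 132.4 K.
With α = 0.02, T₂ = 136.2 K.
Change: 136.2 − 132.4 = 3.843 K.

3.84 K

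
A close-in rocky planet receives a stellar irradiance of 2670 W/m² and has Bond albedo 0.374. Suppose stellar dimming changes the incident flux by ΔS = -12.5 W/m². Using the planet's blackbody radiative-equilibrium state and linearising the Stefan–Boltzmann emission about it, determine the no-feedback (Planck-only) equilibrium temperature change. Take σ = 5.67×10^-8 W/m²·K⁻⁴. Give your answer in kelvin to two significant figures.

The baseline emission temperature is T_e = 293.0 K.
TOA radiative forcing: ΔF = (1−α)ΔS/4 = 0.626·(-12.5)/4 = -1.956 W/m².
Planck response: λ_P = 4σT_e³ = 4·5.67×10⁻⁸·(293.0)³ = 5.705 W/m²/K.
ΔT₀ = ΔF/λ_P = -1.956/5.705 = -0.343 K.

-0.34 K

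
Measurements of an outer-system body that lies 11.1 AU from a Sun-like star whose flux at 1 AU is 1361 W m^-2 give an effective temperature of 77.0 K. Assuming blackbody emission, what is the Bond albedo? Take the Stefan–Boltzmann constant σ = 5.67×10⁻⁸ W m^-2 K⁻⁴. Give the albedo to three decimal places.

Irradiance scales as 1/d², so S = 1361 W m^-2 × (1/11.1)² = 11.05 W m^-2.
Energy balance: S(1−α)/4 = σT⁴, so 1−α = 4σT⁴/S.
4σT⁴ = 4·5.67×10⁻⁸·(77.0)⁴ = 7.973 W m^-2.
1−α = 7.973/11.05 = 0.7218, so α = 0.2782.

0.278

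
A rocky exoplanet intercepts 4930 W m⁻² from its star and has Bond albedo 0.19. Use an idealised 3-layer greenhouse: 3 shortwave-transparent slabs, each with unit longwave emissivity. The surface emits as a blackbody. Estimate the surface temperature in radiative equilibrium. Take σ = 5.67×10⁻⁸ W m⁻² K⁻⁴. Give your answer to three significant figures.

Top-of-atmosphere balance: σT_e⁴ = S(1−α)/4 = 998.3 W m⁻² → T_e = 364.3 K.
Layer-by-layer balance gives σT_s⁴ = (N+1)σT_e⁴, so T_s = 4^¼·364.3 = 515.2 K.

515 kelvin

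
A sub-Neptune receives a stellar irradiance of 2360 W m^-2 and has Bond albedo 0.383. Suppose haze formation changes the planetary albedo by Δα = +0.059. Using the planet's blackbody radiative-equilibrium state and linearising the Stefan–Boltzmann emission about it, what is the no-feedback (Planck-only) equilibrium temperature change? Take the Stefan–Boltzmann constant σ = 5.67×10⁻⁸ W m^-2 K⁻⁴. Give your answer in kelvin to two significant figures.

-6.8 kelvin

Reference equilibrium: T_e = [S(1−α)/(4σ)]^(1/4) = 283.1 K.
TOA radiative forcing: ΔF = −S·Δα/4 = −2360·(+0.059)/4 = -34.81 W m^-2.
The Planck feedback parameter is 4σT_e³ = 5.144 W m^-2/K.
ΔT₀ = ΔF/λ_P = -34.81/5.144 = -6.77 K.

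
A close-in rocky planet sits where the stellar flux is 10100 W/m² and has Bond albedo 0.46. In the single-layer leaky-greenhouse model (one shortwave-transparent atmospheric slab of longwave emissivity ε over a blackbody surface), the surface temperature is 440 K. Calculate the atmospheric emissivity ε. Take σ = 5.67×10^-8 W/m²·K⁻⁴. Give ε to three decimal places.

0.717

First, T_e = [10100·(1−0.46)/(4σ)]^(1/4) = 393.8 K.
Since (2−ε)/2 = (T_e/T_s)⁴ = 0.6416, ε = 0.7168.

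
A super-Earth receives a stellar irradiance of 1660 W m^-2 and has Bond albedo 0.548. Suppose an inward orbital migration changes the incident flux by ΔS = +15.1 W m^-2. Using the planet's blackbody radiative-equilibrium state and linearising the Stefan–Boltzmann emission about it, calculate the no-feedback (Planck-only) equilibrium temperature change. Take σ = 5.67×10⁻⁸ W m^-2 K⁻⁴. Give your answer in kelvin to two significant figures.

Unperturbed T_e = [1660·(1−0.548)/(4σ)]^¼ = 239.8 K.
ΔF = Δ[S(1−α)]/4 = (1−0.548)·+15.1/4 = 1.706 W m^-2.
The Planck feedback parameter is 4σT_e³ = 3.129 W m^-2/K.
So ΔT₀ = 1.706/3.129 = 0.545 K.

0.55 K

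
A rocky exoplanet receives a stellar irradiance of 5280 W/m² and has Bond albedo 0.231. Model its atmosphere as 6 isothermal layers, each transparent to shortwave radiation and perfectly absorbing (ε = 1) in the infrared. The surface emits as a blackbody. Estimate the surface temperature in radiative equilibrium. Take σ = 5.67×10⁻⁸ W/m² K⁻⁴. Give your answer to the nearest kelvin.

OLR = S(1−α)/4 = 1015 W/m²; the top layer radiates at T_e = 365.8 K.
With N = 6 opaque layers, T_s = (N+1)^(1/4)·T_e = 7^(1/4)·365.8 = 595.0 K.

595 K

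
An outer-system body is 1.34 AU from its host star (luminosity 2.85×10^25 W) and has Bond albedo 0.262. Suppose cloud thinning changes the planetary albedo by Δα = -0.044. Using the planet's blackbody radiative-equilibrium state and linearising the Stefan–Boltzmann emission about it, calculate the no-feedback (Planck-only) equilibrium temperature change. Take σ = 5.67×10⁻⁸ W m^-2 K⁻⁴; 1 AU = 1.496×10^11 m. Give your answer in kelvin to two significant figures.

d = 1.34 × 1.496×10^11 m = 2.005×10^11 m.
S = L/(4πd²) = 56.44 W m^-2.
Unperturbed T_e = [56.44·(1−0.262)/(4σ)]^¼ = 116.4 K.
ΔF = −(S/4)Δα = −(56.44/4)×(-0.044) = 0.6208 W m^-2.
The Planck feedback parameter is 4σT_e³ = 0.3578 W m^-2/K.
Hence the no-feedback warming is ΔF/(4σT_e³) = 1.74 K.

1.7 K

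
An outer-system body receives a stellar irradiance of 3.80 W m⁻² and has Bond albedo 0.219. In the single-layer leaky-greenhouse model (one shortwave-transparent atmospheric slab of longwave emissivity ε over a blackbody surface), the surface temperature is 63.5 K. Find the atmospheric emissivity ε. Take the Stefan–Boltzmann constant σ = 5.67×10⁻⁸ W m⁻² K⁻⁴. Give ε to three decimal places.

First, T_e = [3.800·(1−0.219)/(4σ)]^(1/4) = 60.14 K.
Since (2−ε)/2 = (T_e/T_s)⁴ = 0.8048, ε = 0.3904.

0.390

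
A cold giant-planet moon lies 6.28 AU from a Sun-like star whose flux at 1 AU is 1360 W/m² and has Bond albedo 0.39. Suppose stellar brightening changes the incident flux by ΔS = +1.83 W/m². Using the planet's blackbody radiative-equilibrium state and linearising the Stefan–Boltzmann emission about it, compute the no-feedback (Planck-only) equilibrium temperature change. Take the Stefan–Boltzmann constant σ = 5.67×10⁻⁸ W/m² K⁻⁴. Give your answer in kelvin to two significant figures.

Flux at the orbit: S = 1360/(6.28)² = 34.48 W/m².
The baseline emission temperature is T_e = 98.14 K.
TOA radiative forcing: ΔF = (1−α)ΔS/4 = 0.61·(+1.83)/4 = 0.2791 W/m².
Linearising σT⁴ gives d(σT⁴)/dT = 4σT_e³ = 0.2143 W/m² per K.
So ΔT₀ = 0.2791/0.2143 = 1.30 K.

1.3 K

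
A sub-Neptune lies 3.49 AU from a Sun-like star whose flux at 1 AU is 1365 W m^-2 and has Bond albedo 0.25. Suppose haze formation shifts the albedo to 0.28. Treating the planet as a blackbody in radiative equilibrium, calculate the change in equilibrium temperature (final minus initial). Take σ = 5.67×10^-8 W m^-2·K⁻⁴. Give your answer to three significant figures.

Irradiance scales as 1/d², so S = 1365 W m^-2 × (1/3.49)² = 112.1 W m^-2.
With α = 0.25, T₁ = 138.7 K.
Final:   T₂ = [S(1−0.28)/(4σ)]^(1/4) = 137.3 K.
Change: 137.3 − 138.7 = -1.409 K.

-1.41 kelvin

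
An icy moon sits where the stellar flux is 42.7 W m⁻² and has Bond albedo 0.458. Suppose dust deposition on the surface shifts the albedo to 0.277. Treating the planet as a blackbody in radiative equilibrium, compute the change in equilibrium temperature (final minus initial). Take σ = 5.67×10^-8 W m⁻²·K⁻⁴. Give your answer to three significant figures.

Initial: T₁ = [S(1−0.458)/(4σ)]^(1/4) = 100.5 K.
After:  T₂ = [42.70·0.723/(4σ)]^(1/4) = 108.0 K.
Change: 108.0 − 100.5 = 7.507 K.

7.51 kelvin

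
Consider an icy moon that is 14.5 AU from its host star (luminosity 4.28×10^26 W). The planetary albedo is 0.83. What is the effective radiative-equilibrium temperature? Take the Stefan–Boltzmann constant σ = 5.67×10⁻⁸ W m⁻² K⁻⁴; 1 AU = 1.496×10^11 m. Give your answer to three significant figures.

d = 14.5 × 1.496×10^11 m = 2.169×10^12 m.
Spreading L over a sphere of radius d: S = 4.28×10^26/(4π·2.17×10^12²) = 7.238 W m⁻².
Averaging over the sphere, the absorbed flux is S(1−α)/4 = 0.3076 W m⁻².
In equilibrium σT⁴ equals this, so T = 48.26 K.

48.3 K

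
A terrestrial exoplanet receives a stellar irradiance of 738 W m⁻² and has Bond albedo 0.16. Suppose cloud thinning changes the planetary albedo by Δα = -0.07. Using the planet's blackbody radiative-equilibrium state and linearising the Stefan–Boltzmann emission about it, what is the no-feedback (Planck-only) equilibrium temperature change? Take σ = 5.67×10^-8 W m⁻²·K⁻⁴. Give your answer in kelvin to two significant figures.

4.8 kelvin

Unperturbed T_e = [738.0·(1−0.16)/(4σ)]^¼ = 228.7 K.
The change in absorbed flux is Δ[S(1−α)/4] = −SΔα/4 = 12.92 W m⁻².
Planck response: λ_P = 4σT_e³ = 4·5.67×10⁻⁸·(228.7)³ = 2.711 W m⁻²/K.
So ΔT₀ = 12.92/2.711 = 4.76 K.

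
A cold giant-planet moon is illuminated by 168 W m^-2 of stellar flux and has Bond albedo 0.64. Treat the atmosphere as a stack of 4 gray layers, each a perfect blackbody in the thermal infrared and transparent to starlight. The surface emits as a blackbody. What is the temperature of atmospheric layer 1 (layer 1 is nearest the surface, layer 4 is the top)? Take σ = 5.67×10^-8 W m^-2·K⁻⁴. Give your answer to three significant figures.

181 kelvin

Top-of-atmosphere balance: σT_e⁴ = S(1−α)/4 = 15.12 W m^-2 → T_e = 127.8 K.
Each opaque layer satisfies 2T_j⁴ = T_{j−1}⁴ + T_{j+1}⁴, giving T_k⁴ = (N+1−k)T_e⁴.
T_1 = (4)^(1/4)·127.8 = 180.7 K.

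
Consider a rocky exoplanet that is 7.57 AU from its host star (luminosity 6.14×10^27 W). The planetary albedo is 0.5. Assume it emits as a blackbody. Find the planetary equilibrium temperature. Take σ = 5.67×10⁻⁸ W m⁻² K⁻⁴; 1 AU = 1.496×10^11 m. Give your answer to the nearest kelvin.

170 kelvin

d = 7.57 × 1.496×10^11 m = 1.132×10^12 m.
Spreading L over a sphere of radius d: S = 6.14×10^27/(4π·1.13×10^12²) = 381.0 W m⁻².
Averaging over the sphere, the absorbed flux is S(1−α)/4 = 47.62 W m⁻².
In equilibrium σT⁴ equals this, so T = 170.2 K.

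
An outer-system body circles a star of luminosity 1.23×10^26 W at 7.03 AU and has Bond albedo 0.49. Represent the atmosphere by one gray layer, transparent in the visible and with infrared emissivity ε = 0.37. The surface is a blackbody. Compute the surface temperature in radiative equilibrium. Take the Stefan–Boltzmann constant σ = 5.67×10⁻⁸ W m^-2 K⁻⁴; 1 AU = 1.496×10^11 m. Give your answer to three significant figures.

d = 7.03 × 1.496×10^11 m = 1.052×10^12 m.
Flux at the orbit: S = L/(4πd²) = 1.23×10^26/(4π·(1.05×10^12)²) = 8.850 W m^-2.
Effective emission temperature (TOA balance): σT_e⁴ = S(1−α)/4 = 1.128 W m^-2 → T_e = 66.79 K.
Surface balance with a leaky layer gives σT_s⁴ = σT_e⁴·2/(2−ε), so T_s = T_e·[2/(2−0.37)]^(1/4) = 70.29 K.

70.3 K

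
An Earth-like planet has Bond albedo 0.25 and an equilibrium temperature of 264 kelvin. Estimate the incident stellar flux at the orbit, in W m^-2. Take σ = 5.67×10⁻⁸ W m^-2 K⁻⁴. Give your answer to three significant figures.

From S(1−α)/4 = σT⁴: S = 4σT⁴/(1−α).
The emitted flux is σT⁴ = 275.4 W m^-2.
So S = 4×275.4/(1−0.25) = 1469 W m^-2.

1470 W m^-2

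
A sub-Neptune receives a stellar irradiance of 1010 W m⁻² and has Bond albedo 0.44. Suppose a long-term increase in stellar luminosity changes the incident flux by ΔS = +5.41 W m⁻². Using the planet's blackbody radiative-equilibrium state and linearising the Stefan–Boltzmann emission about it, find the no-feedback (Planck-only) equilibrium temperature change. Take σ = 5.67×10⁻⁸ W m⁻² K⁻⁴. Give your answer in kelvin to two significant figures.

0.30 K

Unperturbed T_e = [1010·(1−0.44)/(4σ)]^¼ = 223.5 K.
TOA radiative forcing: ΔF = (1−α)ΔS/4 = 0.56·(+5.41)/4 = 0.7574 W m⁻².
Linearising σT⁴ gives d(σT⁴)/dT = 4σT_e³ = 2.531 W m⁻² per K.
ΔT₀ = ΔF/λ_P = 0.7574/2.531 = 0.299 K.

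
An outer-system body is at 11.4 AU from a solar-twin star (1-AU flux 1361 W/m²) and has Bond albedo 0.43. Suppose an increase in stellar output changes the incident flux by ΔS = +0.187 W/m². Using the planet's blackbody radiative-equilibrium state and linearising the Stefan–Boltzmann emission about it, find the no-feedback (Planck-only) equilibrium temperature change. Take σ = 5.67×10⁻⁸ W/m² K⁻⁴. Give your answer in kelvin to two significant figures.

Irradiance scales as 1/d², so S = 1361 W/m² × (1/11.4)² = 10.47 W/m².
Unperturbed T_e = [10.47·(1−0.43)/(4σ)]^¼ = 71.63 K.
Only a fraction (1−α) is absorbed and it's spread over 4πR², so ΔF = (1−α)ΔS/4 = 0.02665 W/m².
The Planck feedback parameter is 4σT_e³ = 0.08334 W/m²/K.
ΔT₀ = ΔF/λ_P = 0.02665/0.08334 = 0.320 K.

0.32 kelvin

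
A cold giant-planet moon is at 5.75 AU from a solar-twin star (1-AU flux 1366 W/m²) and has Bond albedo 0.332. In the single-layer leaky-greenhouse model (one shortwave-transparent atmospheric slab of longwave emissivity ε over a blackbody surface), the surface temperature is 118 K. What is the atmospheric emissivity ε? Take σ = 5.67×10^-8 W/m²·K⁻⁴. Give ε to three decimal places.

By the inverse-square law, S = 1366/5.75² = 41.32 W/m².
TOA balance gives T_e = 105.0 K.
T_s⁴ = T_e⁴·2/(2−ε) → ε = 2 − 2(T_e/T_s)⁴ = 2 − 2·(105.0/118)⁴ = 0.7447.

0.745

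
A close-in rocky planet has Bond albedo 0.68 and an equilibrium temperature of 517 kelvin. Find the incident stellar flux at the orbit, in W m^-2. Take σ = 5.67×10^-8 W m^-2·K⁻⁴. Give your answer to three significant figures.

Invert the energy balance for S: S = 4σT⁴/(1−α).
The emitted flux is σT⁴ = 4051 W m^-2.
So S = 4×4051/(1−0.68) = 50640 W m^-2.

50600 W m^-2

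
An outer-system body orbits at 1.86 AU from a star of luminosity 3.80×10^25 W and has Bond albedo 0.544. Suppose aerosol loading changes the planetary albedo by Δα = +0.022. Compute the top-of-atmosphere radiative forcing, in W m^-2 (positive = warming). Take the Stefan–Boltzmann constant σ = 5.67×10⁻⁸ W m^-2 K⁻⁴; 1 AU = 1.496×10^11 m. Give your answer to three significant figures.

-0.215 W m^-2

Orbital distance: d = 1.86 AU = 2.783×10^11 m.
S = L/(4πd²) = 39.06 W m^-2.
The change in absorbed flux is Δ[S(1−α)/4] = −SΔα/4 = -0.2148 W m^-2.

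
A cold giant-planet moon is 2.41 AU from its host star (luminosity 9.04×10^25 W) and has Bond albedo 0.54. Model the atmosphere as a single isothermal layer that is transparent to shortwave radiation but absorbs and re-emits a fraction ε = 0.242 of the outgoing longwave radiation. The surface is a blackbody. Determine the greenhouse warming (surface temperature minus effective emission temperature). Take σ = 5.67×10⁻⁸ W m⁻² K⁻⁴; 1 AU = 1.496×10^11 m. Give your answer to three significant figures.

3.37 K

d = 2.41 × 1.496×10^11 m = 3.605×10^11 m.
Flux at the orbit: S = L/(4πd²) = 9.04×10^25/(4π·(3.61×10^11)²) = 55.34 W m⁻².
At the top of the atmosphere, σT_e⁴ = S(1−α)/4 = 6.364 W m⁻², giving T_e = 102.9 K.
Surface balance with a leaky layer gives σT_s⁴ = σT_e⁴·2/(2−ε), so T_s = T_e·[2/(2−0.242)]^(1/4) = 106.3 K.
The atmosphere warms the surface by 3.373 K.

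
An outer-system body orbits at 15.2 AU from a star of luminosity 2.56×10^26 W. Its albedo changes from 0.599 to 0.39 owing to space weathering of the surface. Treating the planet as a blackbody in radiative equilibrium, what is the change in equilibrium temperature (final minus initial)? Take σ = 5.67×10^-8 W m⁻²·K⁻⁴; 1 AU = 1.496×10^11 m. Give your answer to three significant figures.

5.68 kelvin

d = 15.2 × 1.496×10^11 m = 2.274×10^12 m.
Spreading L over a sphere of radius d: S = 2.56×10^26/(4π·2.27×10^12²) = 3.940 W m⁻².
With α = 0.599, T₁ = 51.37 K.
After:  T₂ = [3.940·0.61/(4σ)]^(1/4) = 57.05 K.
Change: 57.05 − 51.37 = 5.681 K.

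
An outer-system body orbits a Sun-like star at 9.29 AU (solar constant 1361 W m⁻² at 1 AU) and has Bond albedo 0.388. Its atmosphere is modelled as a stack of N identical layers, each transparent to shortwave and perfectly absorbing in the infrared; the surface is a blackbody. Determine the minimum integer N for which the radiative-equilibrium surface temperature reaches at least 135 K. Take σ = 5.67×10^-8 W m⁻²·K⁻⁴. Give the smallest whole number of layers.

Flux at the orbit: S = 1361/(9.29)² = 15.77 W m⁻².
OLR = S(1−α)/4 = 2.413 W m⁻²; the top layer radiates at T_e = 80.77 K.
T_s = (N+1)^(1/4)·T_e ≥ 135 K requires N+1 ≥ (T_s/T_e)⁴ = (135/80.77)⁴ = 7.805.
So N ≥ 6.805; the smallest integer is N = 7.

7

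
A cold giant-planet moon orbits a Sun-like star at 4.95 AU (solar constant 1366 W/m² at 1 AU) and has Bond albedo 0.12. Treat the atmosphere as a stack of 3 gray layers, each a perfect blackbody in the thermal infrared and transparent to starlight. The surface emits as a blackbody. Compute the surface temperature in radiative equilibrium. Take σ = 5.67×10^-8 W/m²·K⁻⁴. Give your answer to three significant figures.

Flux at the orbit: S = 1366/(4.95)² = 55.75 W/m².
OLR = S(1−α)/4 = 12.26 W/m²; the top layer radiates at T_e = 121.3 K.
For an N-layer opaque stack, T_s⁴ = (N+1)T_e⁴, hence T_s = (4)^(1/4)×121.3 K = 171.5 K.

172 kelvin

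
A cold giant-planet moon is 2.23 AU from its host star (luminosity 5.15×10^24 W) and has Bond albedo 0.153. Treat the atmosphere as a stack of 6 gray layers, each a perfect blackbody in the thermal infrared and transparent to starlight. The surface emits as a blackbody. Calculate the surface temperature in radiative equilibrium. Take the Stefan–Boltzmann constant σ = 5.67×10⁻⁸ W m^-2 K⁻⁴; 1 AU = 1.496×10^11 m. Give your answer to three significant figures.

d = 2.23 × 1.496×10^11 m = 3.336×10^11 m.
Spreading L over a sphere of radius d: S = 5.15×10^24/(4π·3.34×10^11²) = 3.682 W m^-2.
OLR = S(1−α)/4 = 0.7797 W m^-2; the top layer radiates at T_e = 60.90 K.
Layer-by-layer balance gives σT_s⁴ = (N+1)σT_e⁴, so T_s = 7^¼·60.90 = 99.05 K.

99.1 K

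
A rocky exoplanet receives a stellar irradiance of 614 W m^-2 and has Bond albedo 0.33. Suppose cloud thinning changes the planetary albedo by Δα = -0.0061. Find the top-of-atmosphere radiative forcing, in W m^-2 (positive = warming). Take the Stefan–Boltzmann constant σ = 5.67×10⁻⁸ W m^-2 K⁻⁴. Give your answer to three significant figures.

TOA radiative forcing: ΔF = −S·Δα/4 = −614.0·(-0.0061)/4 = 0.9364 W m^-2.

0.936 W m^-2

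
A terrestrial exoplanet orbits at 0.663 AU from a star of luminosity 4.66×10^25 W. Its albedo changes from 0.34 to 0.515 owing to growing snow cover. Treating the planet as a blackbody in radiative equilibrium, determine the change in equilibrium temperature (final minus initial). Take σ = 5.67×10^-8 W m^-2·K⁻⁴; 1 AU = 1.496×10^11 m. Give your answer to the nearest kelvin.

Orbital distance: d = 0.663 AU = 9.918×10^10 m.
Flux at the orbit: S = L/(4πd²) = 4.66×10^25/(4π·(9.92×10^10)²) = 377.0 W m^-2.
With α = 0.34, T₁ = 182.0 K.
With α = 0.515, T₂ = 168.5 K.
Change: 168.5 − 182.0 = -13.49 K.

-13 K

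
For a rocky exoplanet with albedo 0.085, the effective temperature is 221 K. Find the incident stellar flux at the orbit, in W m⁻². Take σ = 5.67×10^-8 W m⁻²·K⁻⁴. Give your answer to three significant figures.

From S(1−α)/4 = σT⁴: S = 4σT⁴/(1−α).
σT⁴ = 5.67×10⁻⁸·(221)⁴ = 135.3 W m⁻².
S = 4·135.3/0.915 = 591.3 W m⁻².

591 W m⁻²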